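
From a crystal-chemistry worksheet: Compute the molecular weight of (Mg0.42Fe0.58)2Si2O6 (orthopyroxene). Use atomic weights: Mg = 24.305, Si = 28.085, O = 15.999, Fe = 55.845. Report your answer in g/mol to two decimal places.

237.36 g/mol

M = 0.84·24.305 + 1.16·55.845 + 2·28.085 + 6·15.999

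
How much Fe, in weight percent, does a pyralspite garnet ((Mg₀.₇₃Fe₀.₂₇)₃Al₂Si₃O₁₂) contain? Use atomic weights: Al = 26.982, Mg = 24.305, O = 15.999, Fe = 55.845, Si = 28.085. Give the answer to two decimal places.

Formula mass = 2.19·24.305 + 0.81·55.845 + 2·26.982 + 3·28.085 + 12·15.999 = 428.669 g/mol, of which 45.234 g is Fe.
So Fe makes up 45.234/428.669 = 0.1055 of the mass, i.e. 10.55%.

10.55 weight percent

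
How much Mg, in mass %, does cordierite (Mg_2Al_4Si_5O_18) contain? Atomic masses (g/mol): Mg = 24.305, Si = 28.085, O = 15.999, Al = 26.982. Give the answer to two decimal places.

8.31 mass %

M(Mg_2Al_4Si_5O_18) = 584.945 g/mol.
Mg contributes 2 × 24.305 = 48.610 g per mole.
48.610/584.945 = 0.0831 → 8.31%.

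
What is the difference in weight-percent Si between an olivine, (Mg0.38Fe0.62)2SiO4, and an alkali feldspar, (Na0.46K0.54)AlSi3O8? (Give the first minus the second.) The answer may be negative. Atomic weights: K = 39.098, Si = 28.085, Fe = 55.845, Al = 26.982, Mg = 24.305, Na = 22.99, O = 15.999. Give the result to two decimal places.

-15.48 percentage points

Si in (Mg0.38Fe0.62)2SiO4: molar mass 179.801 g/mol; 1×28.085 = 28.085 g → 15.62 wt%.
Si in (Na0.46K0.54)AlSi3O8: molar mass 270.917 g/mol; 3×28.085 = 84.255 g → 31.10 wt%.
Difference = 15.62 − 31.10 = -15.48 percentage points.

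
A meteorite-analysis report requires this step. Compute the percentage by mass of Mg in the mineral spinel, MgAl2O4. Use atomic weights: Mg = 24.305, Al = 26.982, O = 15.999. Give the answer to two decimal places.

M(MgAl2O4) = 142.265 g/mol.
Mg contributes 1 × 24.305 = 24.305 g per mole.
24.305/142.265 = 0.1708 → 17.08%.

17.08 wt%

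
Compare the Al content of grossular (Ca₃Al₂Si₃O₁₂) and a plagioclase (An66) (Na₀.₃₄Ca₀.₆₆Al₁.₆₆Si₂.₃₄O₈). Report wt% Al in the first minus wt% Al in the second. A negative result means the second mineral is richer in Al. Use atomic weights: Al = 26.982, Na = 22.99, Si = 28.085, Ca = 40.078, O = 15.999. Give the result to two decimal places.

First mineral: 53.964 g Al in 450.441 g formula = 11.98 wt% Al.
Second mineral: 44.790 g Al in 272.769 g formula = 16.42 wt% Al.
11.98% − 16.42% gives a difference of -4.44 percentage points.

-4.44 percentage points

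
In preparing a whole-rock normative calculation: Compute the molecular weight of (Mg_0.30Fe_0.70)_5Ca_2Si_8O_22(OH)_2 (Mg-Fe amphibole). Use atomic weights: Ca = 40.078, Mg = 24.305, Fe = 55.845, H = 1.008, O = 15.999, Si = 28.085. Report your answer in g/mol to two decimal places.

922.74 g/mol

Mg: 1.50 × 24.305 = 36.4575
Fe: 3.50 × 55.845 = 195.4575
Ca: 2 × 40.078 = 80.1560
Si: 8 × 28.085 = 224.6800
O: 24 × 15.999 = 383.9760
H: 2 × 1.008 = 2.0160
Summing the contributions gives the formula mass.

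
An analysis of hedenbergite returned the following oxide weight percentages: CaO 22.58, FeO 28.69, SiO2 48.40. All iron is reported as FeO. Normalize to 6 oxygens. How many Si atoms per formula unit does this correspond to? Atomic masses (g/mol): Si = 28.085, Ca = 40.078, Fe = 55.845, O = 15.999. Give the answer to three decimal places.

CaO (M=56.077): mol = 0.40266; Ca = 0.40266, O = 0.40266.
FeO (M=71.844): mol = 0.39934; Fe = 0.39934, O = 0.39934.
SiO2 (M=60.083): mol = 0.80555; Si = 0.80555, O = 1.61110.
ΣO = 2.41310; factor = 6/ΣO = 2.48643.
Si apfu = 0.80555 × 2.48643 = 2.003.

2.003 Si apfu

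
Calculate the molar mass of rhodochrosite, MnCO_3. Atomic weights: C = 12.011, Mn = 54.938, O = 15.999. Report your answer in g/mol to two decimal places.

Mn: 1 × 54.938 = 54.9380
C: 1 × 12.011 = 12.0110
O: 3 × 15.999 = 47.9970
Summing the contributions gives the formula mass.

114.95 g/mol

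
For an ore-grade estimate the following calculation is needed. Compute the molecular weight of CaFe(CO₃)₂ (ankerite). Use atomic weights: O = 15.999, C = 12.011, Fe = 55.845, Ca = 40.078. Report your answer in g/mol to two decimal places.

M = 1·40.078 + 1·55.845 + 2·12.011 + 6·15.999

215.94 g/mol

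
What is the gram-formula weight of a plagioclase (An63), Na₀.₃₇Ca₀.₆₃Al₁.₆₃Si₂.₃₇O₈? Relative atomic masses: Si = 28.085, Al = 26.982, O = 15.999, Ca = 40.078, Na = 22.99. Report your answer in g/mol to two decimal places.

M = 0.37×22.99 + 0.63×40.078 + 1.63×26.982 + 2.37×28.085 + 8×15.999

272.29 g/mol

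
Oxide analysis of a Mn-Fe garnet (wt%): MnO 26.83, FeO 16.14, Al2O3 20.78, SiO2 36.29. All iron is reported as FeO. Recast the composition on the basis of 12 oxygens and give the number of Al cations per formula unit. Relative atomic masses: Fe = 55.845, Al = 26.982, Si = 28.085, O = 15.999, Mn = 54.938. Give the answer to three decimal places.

MnO: 26.83/70.937 = 0.37822 mol → 0.37822 mol Mn, 0.37822 mol O.
FeO: 16.14/71.844 = 0.22465 mol → 0.22465 mol Fe, 0.22465 mol O.
Al2O3: 20.78/101.961 = 0.20380 mol → 0.40760 mol Al, 0.61140 mol O.
SiO2: 36.29/60.083 = 0.60400 mol → 0.60400 mol Si, 1.20800 mol O.
Total oxygen = 2.42227 mol. Normalization factor = 12/2.42227 = 4.95403.
Al per 12 O = 0.40760 × 4.95403 = 2.019.

2.019 Al apfu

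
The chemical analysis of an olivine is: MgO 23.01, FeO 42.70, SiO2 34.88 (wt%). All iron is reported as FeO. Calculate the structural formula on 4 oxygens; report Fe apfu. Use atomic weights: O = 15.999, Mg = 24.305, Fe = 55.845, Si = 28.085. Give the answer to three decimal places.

1.022 Fe apfu

MgO (M=40.304): mol = 0.57091; Mg = 0.57091, O = 0.57091.
FeO (M=71.844): mol = 0.59434; Fe = 0.59434, O = 0.59434.
SiO2 (M=60.083): mol = 0.58053; Si = 0.58053, O = 1.16106.
ΣO = 2.32631; factor = 4/ΣO = 1.71946.
Fe apfu = 0.59434 × 1.71946 = 1.022.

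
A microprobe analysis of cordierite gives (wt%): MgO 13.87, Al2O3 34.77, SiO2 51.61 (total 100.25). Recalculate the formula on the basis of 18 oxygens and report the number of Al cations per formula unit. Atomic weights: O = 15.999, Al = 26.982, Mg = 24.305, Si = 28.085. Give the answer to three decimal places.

3.979 Al apfu

13.87 wt% MgO ÷ 40.304 g/mol = 0.34413 mol, giving 0.34413 Mg and 0.34413 O.
34.77 wt% Al2O3 ÷ 101.961 g/mol = 0.34101 mol, giving 0.68202 Al and 1.02303 O.
51.61 wt% SiO2 ÷ 60.083 g/mol = 0.85898 mol, giving 0.85898 Si and 1.71796 O.
Oxygen sums to 3.08512; scaling by 18/3.08512 = 5.83446 puts the formula on 18 O.
Al: 0.68202 × 5.83446 = 3.979 atoms per formula unit.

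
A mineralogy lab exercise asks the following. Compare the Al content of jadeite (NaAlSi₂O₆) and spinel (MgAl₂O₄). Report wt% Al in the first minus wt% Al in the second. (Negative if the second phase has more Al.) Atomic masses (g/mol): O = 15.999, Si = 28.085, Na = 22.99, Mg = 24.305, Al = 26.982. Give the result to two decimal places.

-24.58 percentage points

First mineral: 26.982 g Al in 202.136 g formula = 13.35 wt% Al.
Second mineral: 53.964 g Al in 142.265 g formula = 37.93 wt% Al.
13.35% − 37.93% gives a difference of -24.58 percentage points.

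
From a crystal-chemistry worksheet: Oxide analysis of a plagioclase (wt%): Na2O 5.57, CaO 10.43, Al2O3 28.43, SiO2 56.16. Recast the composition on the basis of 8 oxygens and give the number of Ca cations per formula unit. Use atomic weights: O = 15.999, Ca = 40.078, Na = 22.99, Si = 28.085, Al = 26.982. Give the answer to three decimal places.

Na2O (M=61.979): mol = 0.08987; Na = 0.17974, O = 0.08987.
CaO (M=56.077): mol = 0.18599; Ca = 0.18599, O = 0.18599.
Al2O3 (M=101.961): mol = 0.27883; Al = 0.55766, O = 0.83649.
SiO2 (M=60.083): mol = 0.93471; Si = 0.93471, O = 1.86942.
ΣO = 2.98177; factor = 8/ΣO = 2.68297.
Ca apfu = 0.18599 × 2.68297 = 0.499.

0.499 Ca apfu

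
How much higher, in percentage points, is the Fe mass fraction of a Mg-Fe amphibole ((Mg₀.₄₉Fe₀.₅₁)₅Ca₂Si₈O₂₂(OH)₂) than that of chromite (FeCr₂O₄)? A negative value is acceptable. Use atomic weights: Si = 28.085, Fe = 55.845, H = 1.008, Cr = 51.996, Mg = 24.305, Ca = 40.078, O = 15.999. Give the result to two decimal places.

-9.00 percentage points

M((Mg₀.₄₉Fe₀.₅₁)₅Ca₂Si₈O₂₂(OH)₂) = 892.780 g/mol, so wt% Fe = 142.405/892.780 × 100 = 15.95%.
M(FeCr₂O₄) = 223.833 g/mol, so wt% Fe = 55.845/223.833 × 100 = 24.95%.
15.95 − 24.95 = -9.00 pp.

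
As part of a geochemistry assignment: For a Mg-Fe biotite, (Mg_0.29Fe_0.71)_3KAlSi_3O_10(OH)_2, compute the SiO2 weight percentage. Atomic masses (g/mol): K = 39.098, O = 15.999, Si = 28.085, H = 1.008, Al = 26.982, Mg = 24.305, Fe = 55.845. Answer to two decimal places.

37.21 wt%

Molar mass of (Mg_0.29Fe_0.71)_3KAlSi_3O_10(OH)_2 = 0.87×24.305 + 2.13×55.845 + 1×39.098 + 1×26.982 + 3×28.085 + 12×15.999 + 2×1.008 = 484.434 g/mol.
Each formula unit contains 3 Si, equivalent to 3/1 = 3.0000 mol SiO2.
M(SiO2) = 1×28.085 + 2×15.999 = 60.083 g/mol.
Mass of SiO2 per formula unit = 3.0000 × 60.083 = 180.249 g.
SiO2 wt% = 180.249 / 484.434 × 100 = 37.21%.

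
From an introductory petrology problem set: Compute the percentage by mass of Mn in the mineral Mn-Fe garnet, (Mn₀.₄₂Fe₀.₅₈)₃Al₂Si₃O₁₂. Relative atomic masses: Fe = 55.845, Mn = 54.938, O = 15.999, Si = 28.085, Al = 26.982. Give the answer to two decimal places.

13.94 weight percent

Formula mass = 1.26×54.938 + 1.74×55.845 + 2×26.982 + 3×28.085 + 12×15.999 = 496.599 g/mol, of which 69.222 g is Mn.
So Mn makes up 69.222/496.599 = 0.1394 of the mass, i.e. 13.94%.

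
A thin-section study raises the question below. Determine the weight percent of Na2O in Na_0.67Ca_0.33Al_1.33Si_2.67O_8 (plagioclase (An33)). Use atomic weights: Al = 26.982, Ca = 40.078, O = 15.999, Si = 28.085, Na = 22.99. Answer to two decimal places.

Formula mass = 267.494 g/mol.
0.67 Na → 0.3350 mol Na2O per formula unit; M(Na2O) = 61.979, so Na2O mass = 20.763 g.
20.763/267.494 × 100 = 7.76 wt%.

7.76 wt%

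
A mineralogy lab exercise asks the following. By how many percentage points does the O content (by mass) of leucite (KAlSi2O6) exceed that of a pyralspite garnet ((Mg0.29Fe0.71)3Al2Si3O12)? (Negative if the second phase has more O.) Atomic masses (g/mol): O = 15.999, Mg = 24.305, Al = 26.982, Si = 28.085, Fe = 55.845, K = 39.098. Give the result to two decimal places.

O in KAlSi2O6: molar mass 218.244 g/mol; 6×15.999 = 95.994 g → 43.98 wt%.
O in (Mg0.29Fe0.71)3Al2Si3O12: molar mass 470.302 g/mol; 12×15.999 = 191.988 g → 40.82 wt%.
Difference = 43.98 − 40.82 = 3.16 percentage points.

3.16 percentage points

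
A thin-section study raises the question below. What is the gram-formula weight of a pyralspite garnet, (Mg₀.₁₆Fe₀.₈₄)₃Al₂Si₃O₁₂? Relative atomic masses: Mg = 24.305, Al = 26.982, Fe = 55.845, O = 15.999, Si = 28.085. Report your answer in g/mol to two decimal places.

482.60 g/mol

The formula mass is the sum 0.48(24.305) + 2.52(55.845) + 2(26.982) + 3(28.085) + 12(15.999).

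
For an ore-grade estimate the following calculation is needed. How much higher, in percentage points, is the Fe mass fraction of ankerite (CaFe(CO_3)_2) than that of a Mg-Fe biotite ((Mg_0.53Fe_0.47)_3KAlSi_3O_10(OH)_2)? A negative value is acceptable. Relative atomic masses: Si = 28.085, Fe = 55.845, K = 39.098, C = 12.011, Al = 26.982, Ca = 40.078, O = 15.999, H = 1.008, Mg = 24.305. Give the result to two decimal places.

Fe in CaFe(CO_3)_2: molar mass 215.939 g/mol; 1×55.845 = 55.845 g → 25.86 wt%.
Fe in (Mg_0.53Fe_0.47)_3KAlSi_3O_10(OH)_2: molar mass 461.725 g/mol; 1.41×55.845 = 78.741 g → 17.05 wt%.
Difference = 25.86 − 17.05 = 8.81 percentage points.

8.81 percentage points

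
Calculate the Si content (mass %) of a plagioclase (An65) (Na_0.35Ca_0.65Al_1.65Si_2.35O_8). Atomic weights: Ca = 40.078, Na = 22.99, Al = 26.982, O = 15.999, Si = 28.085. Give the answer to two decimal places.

24.21 mass %

Formula mass = 0.35×22.99 + 0.65×40.078 + 1.65×26.982 + 2.35×28.085 + 8×15.999 = 272.609 g/mol, of which 66.000 g is Si.
So Si makes up 66.000/272.609 = 0.2421 of the mass, i.e. 24.21%.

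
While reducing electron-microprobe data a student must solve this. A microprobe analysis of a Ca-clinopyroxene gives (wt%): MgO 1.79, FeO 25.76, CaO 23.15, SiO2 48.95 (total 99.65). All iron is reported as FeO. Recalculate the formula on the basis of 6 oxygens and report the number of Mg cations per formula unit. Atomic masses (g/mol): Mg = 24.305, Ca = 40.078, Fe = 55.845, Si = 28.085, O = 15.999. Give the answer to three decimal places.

0.109 Mg apfu

1.79 wt% MgO ÷ 40.304 g/mol = 0.04441 mol, giving 0.04441 Mg and 0.04441 O.
25.76 wt% FeO ÷ 71.844 g/mol = 0.35855 mol, giving 0.35855 Fe and 0.35855 O.
23.15 wt% CaO ÷ 56.077 g/mol = 0.41283 mol, giving 0.41283 Ca and 0.41283 O.
48.95 wt% SiO2 ÷ 60.083 g/mol = 0.81471 mol, giving 0.81471 Si and 1.62942 O.
Oxygen sums to 2.44521; scaling by 6/2.44521 = 2.45378 puts the formula on 6 O.
Mg: 0.04441 × 2.45378 = 0.109 atoms per formula unit.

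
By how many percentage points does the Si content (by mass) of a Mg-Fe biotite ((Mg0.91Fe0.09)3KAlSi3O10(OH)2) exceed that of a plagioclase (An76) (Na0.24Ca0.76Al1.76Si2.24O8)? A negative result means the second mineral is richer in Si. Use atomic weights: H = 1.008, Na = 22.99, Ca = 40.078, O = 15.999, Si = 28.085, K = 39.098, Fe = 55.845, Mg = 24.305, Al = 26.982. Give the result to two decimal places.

Si in (Mg0.91Fe0.09)3KAlSi3O10(OH)2: molar mass 425.770 g/mol; 3×28.085 = 84.255 g → 19.79 wt%.
Si in Na0.24Ca0.76Al1.76Si2.24O8: molar mass 274.368 g/mol; 2.24×28.085 = 62.910 g → 22.93 wt%.
Difference = 19.79 − 22.93 = -3.14 percentage points.

-3.14 percentage points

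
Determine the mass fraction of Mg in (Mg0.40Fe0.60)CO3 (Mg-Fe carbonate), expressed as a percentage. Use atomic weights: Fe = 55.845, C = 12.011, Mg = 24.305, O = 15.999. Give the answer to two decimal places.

9.42 mass %

M((Mg0.40Fe0.60)CO3) = 103.237 g/mol.
Mg contributes 0.40 × 24.305 = 9.722 g per mole.
9.722/103.237 = 0.0942 → 9.42%.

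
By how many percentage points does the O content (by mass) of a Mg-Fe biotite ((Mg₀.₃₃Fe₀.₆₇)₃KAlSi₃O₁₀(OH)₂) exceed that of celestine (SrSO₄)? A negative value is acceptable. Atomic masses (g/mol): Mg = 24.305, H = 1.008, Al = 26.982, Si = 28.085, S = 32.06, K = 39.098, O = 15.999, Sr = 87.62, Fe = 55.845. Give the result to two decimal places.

5.10 percentage points

M((Mg₀.₃₃Fe₀.₆₇)₃KAlSi₃O₁₀(OH)₂) = 480.649 g/mol, so wt% O = 191.988/480.649 × 100 = 39.94%.
M(SrSO₄) = 183.676 g/mol, so wt% O = 63.996/183.676 × 100 = 34.84%.
39.94 − 34.84 = 5.10 pp.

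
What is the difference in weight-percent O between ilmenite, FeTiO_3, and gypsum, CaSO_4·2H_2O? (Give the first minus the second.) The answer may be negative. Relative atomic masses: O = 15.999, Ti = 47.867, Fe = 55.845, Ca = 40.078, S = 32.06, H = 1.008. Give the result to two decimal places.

-24.12 percentage points

First mineral: 47.997 g O in 151.709 g formula = 31.64 wt% O.
Second mineral: 95.994 g O in 172.164 g formula = 55.76 wt% O.
31.64% − 55.76% gives a difference of -24.12 percentage points.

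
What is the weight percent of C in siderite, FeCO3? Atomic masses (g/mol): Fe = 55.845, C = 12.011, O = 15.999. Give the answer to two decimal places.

Formula mass = 1·55.845 + 1·12.011 + 3·15.999 = 115.853 g/mol, of which 12.011 g is C.
So C makes up 12.011/115.853 = 0.1037 of the mass, i.e. 10.37%.

10.37 mass %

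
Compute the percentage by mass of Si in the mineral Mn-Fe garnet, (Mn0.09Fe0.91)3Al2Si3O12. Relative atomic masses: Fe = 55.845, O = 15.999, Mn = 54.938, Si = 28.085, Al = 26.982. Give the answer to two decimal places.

Formula mass = 0.27·54.938 + 2.73·55.845 + 2·26.982 + 3·28.085 + 12·15.999 = 497.497 g/mol, of which 84.255 g is Si.
So Si makes up 84.255/497.497 = 0.1694 of the mass, i.e. 16.94%.

16.94 weight percent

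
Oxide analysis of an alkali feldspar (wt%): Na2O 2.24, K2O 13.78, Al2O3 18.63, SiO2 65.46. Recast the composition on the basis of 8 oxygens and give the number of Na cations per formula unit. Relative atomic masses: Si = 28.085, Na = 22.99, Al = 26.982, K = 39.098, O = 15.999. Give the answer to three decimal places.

0.199 Na apfu

2.24 wt% Na2O ÷ 61.979 g/mol = 0.03614 mol, giving 0.07228 Na and 0.03614 O.
13.78 wt% K2O ÷ 94.195 g/mol = 0.14629 mol, giving 0.29258 K and 0.14629 O.
18.63 wt% Al2O3 ÷ 101.961 g/mol = 0.18272 mol, giving 0.36544 Al and 0.54816 O.
65.46 wt% SiO2 ÷ 60.083 g/mol = 1.08949 mol, giving 1.08949 Si and 2.17898 O.
Oxygen sums to 2.90957; scaling by 8/2.90957 = 2.74955 puts the formula on 8 O.
Na: 0.07228 × 2.74955 = 0.199 atoms per formula unit.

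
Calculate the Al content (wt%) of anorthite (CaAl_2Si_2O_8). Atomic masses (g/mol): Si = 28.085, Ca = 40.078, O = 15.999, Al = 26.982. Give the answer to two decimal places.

Molar mass of CaAl_2Si_2O_8: 1*40.078 + 2*26.982 + 2*28.085 + 8*15.999 = 278.204 g/mol.
Mass of Al per formula unit: 2 × 26.982 = 53.964 g.
Weight fraction Al = 53.964 / 278.204 = 0.1940.

19.40 wt%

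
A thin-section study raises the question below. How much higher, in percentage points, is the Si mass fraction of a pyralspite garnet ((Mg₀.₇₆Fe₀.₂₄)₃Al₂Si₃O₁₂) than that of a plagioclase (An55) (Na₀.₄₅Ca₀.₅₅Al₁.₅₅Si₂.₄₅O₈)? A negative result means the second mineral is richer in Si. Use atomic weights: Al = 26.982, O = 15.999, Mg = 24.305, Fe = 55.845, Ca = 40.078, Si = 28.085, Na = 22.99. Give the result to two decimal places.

First mineral: 84.255 g Si in 425.831 g formula = 19.79 wt% Si.
Second mineral: 68.808 g Si in 271.011 g formula = 25.39 wt% Si.
19.79% − 25.39% gives a difference of -5.60 percentage points.

-5.60 percentage points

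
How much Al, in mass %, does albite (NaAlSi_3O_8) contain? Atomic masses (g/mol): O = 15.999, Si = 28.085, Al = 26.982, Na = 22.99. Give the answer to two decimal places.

10.29 mass %

Molar mass of NaAlSi_3O_8: 1*22.99 + 1*26.982 + 3*28.085 + 8*15.999 = 262.219 g/mol.
Mass of Al per formula unit: 1 × 26.982 = 26.982 g.
Weight fraction Al = 26.982 / 262.219 = 0.1029.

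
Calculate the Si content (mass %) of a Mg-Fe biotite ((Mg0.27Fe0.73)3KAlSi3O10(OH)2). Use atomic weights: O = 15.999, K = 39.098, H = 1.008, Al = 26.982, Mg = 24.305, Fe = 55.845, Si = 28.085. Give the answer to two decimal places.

M((Mg0.27Fe0.73)3KAlSi3O10(OH)2) = 486.327 g/mol.
Si contributes 3 × 28.085 = 84.255 g per mole.
84.255/486.327 = 0.1732 → 17.32%.

17.32 mass %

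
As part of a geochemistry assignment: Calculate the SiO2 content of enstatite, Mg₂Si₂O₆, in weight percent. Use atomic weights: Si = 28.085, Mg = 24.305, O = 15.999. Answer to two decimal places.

59.85 wt%

M(Mg₂Si₂O₆) = 200.774 g/mol; M(SiO2) = 60.083 g/mol.
Moles SiO2 per formula unit = 2 Si ÷ 1 = 2.0000.
SiO2 fraction = (2.0000 × 60.083) / 200.774 = 120.166/200.774 = 0.5985.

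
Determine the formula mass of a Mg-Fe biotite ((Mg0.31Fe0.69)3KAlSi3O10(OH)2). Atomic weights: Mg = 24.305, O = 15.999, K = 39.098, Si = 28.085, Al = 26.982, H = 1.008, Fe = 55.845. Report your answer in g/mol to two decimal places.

The formula mass is the sum 0.93·24.305 + 2.07·55.845 + 1·39.098 + 1·26.982 + 3·28.085 + 12·15.999 + 2·1.008.

482.54 g/mol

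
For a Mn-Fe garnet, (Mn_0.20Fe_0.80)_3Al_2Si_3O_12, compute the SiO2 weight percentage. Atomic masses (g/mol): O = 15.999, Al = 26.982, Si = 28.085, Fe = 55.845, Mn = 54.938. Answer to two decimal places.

M((Mn_0.20Fe_0.80)_3Al_2Si_3O_12) = 497.198 g/mol; M(SiO2) = 60.083 g/mol.
Moles SiO2 per formula unit = 3 Si ÷ 1 = 3.0000.
SiO2 fraction = (3.0000 × 60.083) / 497.198 = 180.249/497.198 = 0.3625.

36.25 wt%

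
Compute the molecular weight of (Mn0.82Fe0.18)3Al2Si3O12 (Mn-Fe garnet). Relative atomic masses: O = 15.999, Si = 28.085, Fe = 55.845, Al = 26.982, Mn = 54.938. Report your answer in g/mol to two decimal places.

495.51 g/mol

The formula mass is the sum 2.46·54.938 + 0.54·55.845 + 2·26.982 + 3·28.085 + 12·15.999.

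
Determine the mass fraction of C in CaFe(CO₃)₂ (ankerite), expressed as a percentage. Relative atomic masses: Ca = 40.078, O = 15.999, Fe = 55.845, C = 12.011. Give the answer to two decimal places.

M(CaFe(CO₃)₂) = 215.939 g/mol.
C contributes 2 × 12.011 = 24.022 g per mole.
24.022/215.939 = 0.1112 → 11.12%.

11.12 weight percent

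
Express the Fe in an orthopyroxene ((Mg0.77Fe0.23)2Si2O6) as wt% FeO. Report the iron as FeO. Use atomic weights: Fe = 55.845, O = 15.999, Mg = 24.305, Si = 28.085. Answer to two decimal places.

Molar mass of (Mg0.77Fe0.23)2Si2O6 = 1.54·24.305 + 0.46·55.845 + 2·28.085 + 6·15.999 = 215.282 g/mol.
Each formula unit contains 0.46 Fe, equivalent to 0.46/1 = 0.4600 mol FeO.
M(FeO) = 1×55.845 + 1×15.999 = 71.844 g/mol.
Mass of FeO per formula unit = 0.4600 × 71.844 = 33.048 g.
FeO wt% = 33.048 / 215.282 × 100 = 15.35%.

15.35 wt%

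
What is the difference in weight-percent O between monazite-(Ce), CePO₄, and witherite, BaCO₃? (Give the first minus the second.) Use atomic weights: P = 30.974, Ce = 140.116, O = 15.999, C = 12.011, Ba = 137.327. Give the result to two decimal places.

2.90 percentage points

M(CePO₄) = 235.086 g/mol, so wt% O = 63.996/235.086 × 100 = 27.22%.
M(BaCO₃) = 197.335 g/mol, so wt% O = 47.997/197.335 × 100 = 24.32%.
27.22 − 24.32 = 2.90 pp.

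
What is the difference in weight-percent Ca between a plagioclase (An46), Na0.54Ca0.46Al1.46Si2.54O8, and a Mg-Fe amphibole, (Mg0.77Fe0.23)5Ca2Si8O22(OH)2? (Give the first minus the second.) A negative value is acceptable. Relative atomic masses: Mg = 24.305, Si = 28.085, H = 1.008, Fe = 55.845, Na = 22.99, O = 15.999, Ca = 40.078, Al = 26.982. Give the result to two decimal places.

-2.61 percentage points

First mineral: 18.436 g Ca in 269.572 g formula = 6.84 wt% Ca.
Second mineral: 80.156 g Ca in 848.624 g formula = 9.45 wt% Ca.
6.84% − 9.45% gives a difference of -2.61 percentage points.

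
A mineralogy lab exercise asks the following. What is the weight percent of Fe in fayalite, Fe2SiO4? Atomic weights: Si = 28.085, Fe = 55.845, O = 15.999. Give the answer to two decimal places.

Molar mass of Fe2SiO4: 2×55.845 + 1×28.085 + 4×15.999 = 203.771 g/mol.
Mass of Fe per formula unit: 2 × 55.845 = 111.690 g.
Weight fraction Fe = 111.690 / 203.771 = 0.5481.

54.81 mass %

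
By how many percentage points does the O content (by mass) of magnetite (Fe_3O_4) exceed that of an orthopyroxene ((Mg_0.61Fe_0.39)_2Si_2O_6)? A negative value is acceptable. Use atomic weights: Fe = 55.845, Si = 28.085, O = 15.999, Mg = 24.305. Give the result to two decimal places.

-14.95 percentage points

First mineral: 63.996 g O in 231.531 g formula = 27.64 wt% O.
Second mineral: 95.994 g O in 225.375 g formula = 42.59 wt% O.
27.64% − 42.59% gives a difference of -14.95 percentage points.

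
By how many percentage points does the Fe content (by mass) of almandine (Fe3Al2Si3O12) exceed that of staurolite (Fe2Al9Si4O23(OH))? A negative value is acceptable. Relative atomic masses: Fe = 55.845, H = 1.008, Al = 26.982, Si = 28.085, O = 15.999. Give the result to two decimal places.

First mineral: 167.535 g Fe in 497.742 g formula = 33.66 wt% Fe.
Second mineral: 111.690 g Fe in 851.852 g formula = 13.11 wt% Fe.
33.66% − 13.11% gives a difference of 20.55 percentage points.

20.55 percentage points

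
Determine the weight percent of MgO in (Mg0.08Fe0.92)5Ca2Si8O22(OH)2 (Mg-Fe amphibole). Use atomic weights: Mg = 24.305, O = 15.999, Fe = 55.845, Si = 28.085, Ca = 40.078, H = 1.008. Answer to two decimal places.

Formula mass = 957.437 g/mol.
0.40 Mg → 0.4000 mol MgO per formula unit; M(MgO) = 40.304, so MgO mass = 16.122 g.
16.122/957.437 × 100 = 1.68 wt%.

1.68 wt%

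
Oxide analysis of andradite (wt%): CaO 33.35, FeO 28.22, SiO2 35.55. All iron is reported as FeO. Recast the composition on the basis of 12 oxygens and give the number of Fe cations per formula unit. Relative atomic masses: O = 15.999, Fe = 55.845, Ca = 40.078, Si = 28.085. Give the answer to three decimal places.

33.35 wt% CaO ÷ 56.077 g/mol = 0.59472 mol, giving 0.59472 Ca and 0.59472 O.
28.22 wt% FeO ÷ 71.844 g/mol = 0.39280 mol, giving 0.39280 Fe and 0.39280 O.
35.55 wt% SiO2 ÷ 60.083 g/mol = 0.59168 mol, giving 0.59168 Si and 1.18336 O.
Oxygen sums to 2.17088; scaling by 12/2.17088 = 5.52771 puts the formula on 12 O.
Fe: 0.39280 × 5.52771 = 2.171 atoms per formula unit.

2.171 Fe apfu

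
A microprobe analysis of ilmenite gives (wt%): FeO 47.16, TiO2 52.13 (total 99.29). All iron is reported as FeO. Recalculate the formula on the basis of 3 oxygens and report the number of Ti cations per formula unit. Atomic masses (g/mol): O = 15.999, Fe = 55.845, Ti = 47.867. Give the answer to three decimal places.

0.998 Ti apfu

FeO (M=71.844): mol = 0.65642; Fe = 0.65642, O = 0.65642.
TiO2 (M=79.865): mol = 0.65273; Ti = 0.65273, O = 1.30546.
ΣO = 1.96188; factor = 3/ΣO = 1.52915.
Ti apfu = 0.65273 × 1.52915 = 0.998.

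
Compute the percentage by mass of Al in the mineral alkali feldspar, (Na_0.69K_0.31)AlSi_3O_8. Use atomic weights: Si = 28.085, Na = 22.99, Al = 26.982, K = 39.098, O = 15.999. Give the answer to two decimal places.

10.10 wt%

Molar mass of (Na_0.69K_0.31)AlSi_3O_8: 0.69×22.99 + 0.31×39.098 + 1×26.982 + 3×28.085 + 8×15.999 = 267.212 g/mol.
Mass of Al per formula unit: 1 × 26.982 = 26.982 g.
Weight fraction Al = 26.982 / 267.212 = 0.1010.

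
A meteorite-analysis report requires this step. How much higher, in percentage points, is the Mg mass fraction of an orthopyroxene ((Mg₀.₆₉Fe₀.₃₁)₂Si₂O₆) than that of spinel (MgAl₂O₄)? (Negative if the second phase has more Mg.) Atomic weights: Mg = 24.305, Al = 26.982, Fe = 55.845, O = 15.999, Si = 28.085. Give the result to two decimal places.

M((Mg₀.₆₉Fe₀.₃₁)₂Si₂O₆) = 220.329 g/mol, so wt% Mg = 33.541/220.329 × 100 = 15.22%.
M(MgAl₂O₄) = 142.265 g/mol, so wt% Mg = 24.305/142.265 × 100 = 17.08%.
15.22 − 17.08 = -1.86 pp.

-1.86 percentage points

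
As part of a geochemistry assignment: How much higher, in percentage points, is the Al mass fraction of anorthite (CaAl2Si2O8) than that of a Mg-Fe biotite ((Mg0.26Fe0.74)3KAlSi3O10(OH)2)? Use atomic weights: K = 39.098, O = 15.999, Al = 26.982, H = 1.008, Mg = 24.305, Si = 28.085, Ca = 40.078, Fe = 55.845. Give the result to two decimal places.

First mineral: 53.964 g Al in 278.204 g formula = 19.40 wt% Al.
Second mineral: 26.982 g Al in 487.273 g formula = 5.54 wt% Al.
19.40% − 5.54% gives a difference of 13.86 percentage points.

13.86 percentage points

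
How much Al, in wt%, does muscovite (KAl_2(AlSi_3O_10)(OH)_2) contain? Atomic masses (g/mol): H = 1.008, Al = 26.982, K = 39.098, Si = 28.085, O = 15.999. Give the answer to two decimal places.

M(KAl_2(AlSi_3O_10)(OH)_2) = 398.303 g/mol.
Al contributes 3 × 26.982 = 80.946 g per mole.
80.946/398.303 = 0.2032 → 20.32%.

20.32 wt%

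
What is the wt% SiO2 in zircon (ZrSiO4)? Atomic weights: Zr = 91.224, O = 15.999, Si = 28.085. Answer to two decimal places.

M(ZrSiO4) = 183.305 g/mol; M(SiO2) = 60.083 g/mol.
Moles SiO2 per formula unit = 1 Si ÷ 1 = 1.0000.
SiO2 fraction = (1.0000 × 60.083) / 183.305 = 60.083/183.305 = 0.3278.

32.78 wt%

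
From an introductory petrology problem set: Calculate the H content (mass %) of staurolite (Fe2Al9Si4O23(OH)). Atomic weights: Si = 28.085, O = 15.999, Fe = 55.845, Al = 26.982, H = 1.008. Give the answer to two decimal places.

0.12 mass %

Molar mass of Fe2Al9Si4O23(OH): 2*55.845 + 9*26.982 + 4*28.085 + 24*15.999 + 1*1.008 = 851.852 g/mol.
Mass of H per formula unit: 1 × 1.008 = 1.008 g.
Weight fraction H = 1.008 / 851.852 = 0.0012.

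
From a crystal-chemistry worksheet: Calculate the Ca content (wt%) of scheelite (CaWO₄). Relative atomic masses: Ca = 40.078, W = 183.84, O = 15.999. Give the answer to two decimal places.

13.92 wt%

Molar mass of CaWO₄: 1·40.078 + 1·183.84 + 4·15.999 = 287.914 g/mol.
Mass of Ca per formula unit: 1 × 40.078 = 40.078 g.
Weight fraction Ca = 40.078 / 287.914 = 0.1392.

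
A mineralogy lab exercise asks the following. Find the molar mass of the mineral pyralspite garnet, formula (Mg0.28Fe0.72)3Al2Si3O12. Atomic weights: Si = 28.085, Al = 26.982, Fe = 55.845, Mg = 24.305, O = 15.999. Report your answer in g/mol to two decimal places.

471.25 g/mol

Mg: 0.84 × 24.305 = 20.4162
Fe: 2.16 × 55.845 = 120.6252
Al: 2 × 26.982 = 53.9640
Si: 3 × 28.085 = 84.2550
O: 12 × 15.999 = 191.9880
Summing the contributions gives the formula mass.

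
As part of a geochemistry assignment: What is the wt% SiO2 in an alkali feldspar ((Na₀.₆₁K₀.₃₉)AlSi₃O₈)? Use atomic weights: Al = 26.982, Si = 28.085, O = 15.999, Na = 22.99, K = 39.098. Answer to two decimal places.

Formula mass = 268.501 g/mol.
3 Si → 3.0000 mol SiO2 per formula unit; M(SiO2) = 60.083, so SiO2 mass = 180.249 g.
180.249/268.501 × 100 = 67.13 wt%.

67.13 wt%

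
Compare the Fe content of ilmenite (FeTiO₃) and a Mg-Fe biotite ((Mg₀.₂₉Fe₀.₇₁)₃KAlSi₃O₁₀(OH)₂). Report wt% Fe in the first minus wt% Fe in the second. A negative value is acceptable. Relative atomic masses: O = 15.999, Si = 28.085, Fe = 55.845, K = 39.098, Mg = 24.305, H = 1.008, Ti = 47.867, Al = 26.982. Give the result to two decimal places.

First mineral: 55.845 g Fe in 151.709 g formula = 36.81 wt% Fe.
Second mineral: 118.950 g Fe in 484.434 g formula = 24.55 wt% Fe.
36.81% − 24.55% gives a difference of 12.26 percentage points.

12.26 percentage points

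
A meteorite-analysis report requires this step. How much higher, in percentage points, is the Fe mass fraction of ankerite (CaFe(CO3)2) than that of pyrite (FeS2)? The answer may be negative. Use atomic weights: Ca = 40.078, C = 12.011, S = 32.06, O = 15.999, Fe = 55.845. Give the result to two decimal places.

-20.69 percentage points

Fe in CaFe(CO3)2: molar mass 215.939 g/mol; 1×55.845 = 55.845 g → 25.86 wt%.
Fe in FeS2: molar mass 119.965 g/mol; 1×55.845 = 55.845 g → 46.55 wt%.
Difference = 25.86 − 46.55 = -20.69 percentage points.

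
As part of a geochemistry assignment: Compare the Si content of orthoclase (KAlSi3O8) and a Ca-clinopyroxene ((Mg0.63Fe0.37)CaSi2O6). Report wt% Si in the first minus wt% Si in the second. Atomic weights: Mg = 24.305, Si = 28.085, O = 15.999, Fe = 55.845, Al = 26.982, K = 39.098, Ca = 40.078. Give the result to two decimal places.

First mineral: 84.255 g Si in 278.327 g formula = 30.27 wt% Si.
Second mineral: 56.170 g Si in 228.217 g formula = 24.61 wt% Si.
30.27% − 24.61% gives a difference of 5.66 percentage points.

5.66 percentage points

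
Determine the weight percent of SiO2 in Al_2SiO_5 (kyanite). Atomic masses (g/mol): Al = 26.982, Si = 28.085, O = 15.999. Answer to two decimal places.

37.08 wt%

Molar mass of Al_2SiO_5 = 2×26.982 + 1×28.085 + 5×15.999 = 162.044 g/mol.
Each formula unit contains 1 Si, equivalent to 1/1 = 1.0000 mol SiO2.
M(SiO2) = 1×28.085 + 2×15.999 = 60.083 g/mol.
Mass of SiO2 per formula unit = 1.0000 × 60.083 = 60.083 g.
SiO2 wt% = 60.083 / 162.044 × 100 = 37.08%.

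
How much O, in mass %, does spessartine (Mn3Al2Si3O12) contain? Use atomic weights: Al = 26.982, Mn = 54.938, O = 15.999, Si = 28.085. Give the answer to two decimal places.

38.78 mass %

Formula mass = 3·54.938 + 2·26.982 + 3·28.085 + 12·15.999 = 495.021 g/mol, of which 191.988 g is O.
So O makes up 191.988/495.021 = 0.3878 of the mass, i.e. 38.78%.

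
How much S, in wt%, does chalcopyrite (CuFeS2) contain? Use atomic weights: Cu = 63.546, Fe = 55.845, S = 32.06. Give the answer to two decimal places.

M(CuFeS2) = 183.511 g/mol.
S contributes 2 × 32.06 = 64.120 g per mole.
64.120/183.511 = 0.3494 → 34.94%.

34.94 wt%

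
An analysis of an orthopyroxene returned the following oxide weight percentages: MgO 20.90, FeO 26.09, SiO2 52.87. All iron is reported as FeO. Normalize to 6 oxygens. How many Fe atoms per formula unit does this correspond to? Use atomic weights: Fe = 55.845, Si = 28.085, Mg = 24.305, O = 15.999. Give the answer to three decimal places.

MgO (M=40.304): mol = 0.51856; Mg = 0.51856, O = 0.51856.
FeO (M=71.844): mol = 0.36315; Fe = 0.36315, O = 0.36315.
SiO2 (M=60.083): mol = 0.87995; Si = 0.87995, O = 1.75990.
ΣO = 2.64161; factor = 6/ΣO = 2.27134.
Fe apfu = 0.36315 × 2.27134 = 0.825.

0.825 Fe apfu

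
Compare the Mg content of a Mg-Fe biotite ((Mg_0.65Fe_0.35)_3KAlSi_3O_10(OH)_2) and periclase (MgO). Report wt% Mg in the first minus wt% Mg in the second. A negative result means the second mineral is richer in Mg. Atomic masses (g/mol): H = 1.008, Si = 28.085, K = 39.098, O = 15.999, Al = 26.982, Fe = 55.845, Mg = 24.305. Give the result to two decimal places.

-49.78 percentage points

M((Mg_0.65Fe_0.35)_3KAlSi_3O_10(OH)_2) = 450.371 g/mol, so wt% Mg = 47.395/450.371 × 100 = 10.52%.
M(MgO) = 40.304 g/mol, so wt% Mg = 24.305/40.304 × 100 = 60.30%.
10.52 − 60.30 = -49.78 pp.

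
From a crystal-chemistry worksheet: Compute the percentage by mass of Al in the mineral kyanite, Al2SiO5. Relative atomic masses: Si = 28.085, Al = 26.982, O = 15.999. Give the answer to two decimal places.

Formula mass = 2·26.982 + 1·28.085 + 5·15.999 = 162.044 g/mol, of which 53.964 g is Al.
So Al makes up 53.964/162.044 = 0.3330 of the mass, i.e. 33.30%.

33.30 mass %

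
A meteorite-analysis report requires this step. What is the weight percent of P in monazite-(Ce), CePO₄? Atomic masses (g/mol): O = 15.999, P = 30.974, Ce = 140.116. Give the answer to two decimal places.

Molar mass of CePO₄: 1·140.116 + 1·30.974 + 4·15.999 = 235.086 g/mol.
Mass of P per formula unit: 1 × 30.974 = 30.974 g.
Weight fraction P = 30.974 / 235.086 = 0.1318.

13.18 wt%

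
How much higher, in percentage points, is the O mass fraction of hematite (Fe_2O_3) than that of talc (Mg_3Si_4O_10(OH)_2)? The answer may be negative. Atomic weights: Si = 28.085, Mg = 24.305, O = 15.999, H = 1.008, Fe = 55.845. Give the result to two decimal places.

-20.56 percentage points

First mineral: 47.997 g O in 159.687 g formula = 30.06 wt% O.
Second mineral: 191.988 g O in 379.259 g formula = 50.62 wt% O.
30.06% − 50.62% gives a difference of -20.56 percentage points.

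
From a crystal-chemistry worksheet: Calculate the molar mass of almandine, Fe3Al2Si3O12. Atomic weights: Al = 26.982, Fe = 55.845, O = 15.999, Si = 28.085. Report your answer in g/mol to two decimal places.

497.74 g/mol

Fe: 3 × 55.845 = 167.5350
Al: 2 × 26.982 = 53.9640
Si: 3 × 28.085 = 84.2550
O: 12 × 15.999 = 191.9880
Summing the contributions gives the formula mass.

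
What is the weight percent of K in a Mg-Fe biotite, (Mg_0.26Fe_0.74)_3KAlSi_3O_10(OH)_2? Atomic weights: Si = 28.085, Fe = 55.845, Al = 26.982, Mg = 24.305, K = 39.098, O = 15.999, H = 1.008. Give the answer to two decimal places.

Formula mass = 0.78*24.305 + 2.22*55.845 + 1*39.098 + 1*26.982 + 3*28.085 + 12*15.999 + 2*1.008 = 487.273 g/mol, of which 39.098 g is K.
So K makes up 39.098/487.273 = 0.0802 of the mass, i.e. 8.02%.

8.02 mass %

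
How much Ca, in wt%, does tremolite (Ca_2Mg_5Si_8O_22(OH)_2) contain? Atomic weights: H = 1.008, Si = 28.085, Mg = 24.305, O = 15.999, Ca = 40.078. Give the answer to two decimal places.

9.87 wt%

Formula mass = 2·40.078 + 5·24.305 + 8·28.085 + 24·15.999 + 2·1.008 = 812.353 g/mol, of which 80.156 g is Ca.
So Ca makes up 80.156/812.353 = 0.0987 of the mass, i.e. 9.87%.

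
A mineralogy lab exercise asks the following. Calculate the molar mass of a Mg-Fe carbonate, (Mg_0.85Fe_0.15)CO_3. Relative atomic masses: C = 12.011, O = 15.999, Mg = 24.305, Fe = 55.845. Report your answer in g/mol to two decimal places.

89.04 g/mol

M = 0.85(24.305) + 0.15(55.845) + 1(12.011) + 3(15.999)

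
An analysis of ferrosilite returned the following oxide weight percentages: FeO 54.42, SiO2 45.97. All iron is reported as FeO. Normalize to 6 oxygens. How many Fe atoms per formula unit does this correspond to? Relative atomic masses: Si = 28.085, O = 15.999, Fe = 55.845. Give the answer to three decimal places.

54.42 wt% FeO ÷ 71.844 g/mol = 0.75747 mol, giving 0.75747 Fe and 0.75747 O.
45.97 wt% SiO2 ÷ 60.083 g/mol = 0.76511 mol, giving 0.76511 Si and 1.53022 O.
Oxygen sums to 2.28769; scaling by 6/2.28769 = 2.62273 puts the formula on 6 O.
Fe: 0.75747 × 2.62273 = 1.987 atoms per formula unit.

1.987 Fe apfu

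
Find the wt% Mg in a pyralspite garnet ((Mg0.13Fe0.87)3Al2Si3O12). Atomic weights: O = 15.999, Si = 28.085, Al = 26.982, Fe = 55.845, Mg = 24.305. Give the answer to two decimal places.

1.95 wt%

Formula mass = 0.39*24.305 + 2.61*55.845 + 2*26.982 + 3*28.085 + 12*15.999 = 485.441 g/mol, of which 9.479 g is Mg.
So Mg makes up 9.479/485.441 = 0.0195 of the mass, i.e. 1.95%.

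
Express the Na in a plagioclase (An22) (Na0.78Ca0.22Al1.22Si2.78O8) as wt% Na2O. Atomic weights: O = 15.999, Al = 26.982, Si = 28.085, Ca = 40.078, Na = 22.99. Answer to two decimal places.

9.10 wt%

Formula mass = 265.736 g/mol.
0.78 Na → 0.3900 mol Na2O per formula unit; M(Na2O) = 61.979, so Na2O mass = 24.172 g.
24.172/265.736 × 100 = 9.10 wt%.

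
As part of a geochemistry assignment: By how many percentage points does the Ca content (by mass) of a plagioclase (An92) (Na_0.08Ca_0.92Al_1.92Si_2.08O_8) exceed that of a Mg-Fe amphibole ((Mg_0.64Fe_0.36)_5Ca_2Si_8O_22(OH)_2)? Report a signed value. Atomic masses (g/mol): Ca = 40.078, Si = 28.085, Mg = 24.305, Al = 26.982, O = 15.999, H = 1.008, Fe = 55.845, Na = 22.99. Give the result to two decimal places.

4.09 percentage points

M(Na_0.08Ca_0.92Al_1.92Si_2.08O_8) = 276.925 g/mol, so wt% Ca = 36.872/276.925 × 100 = 13.31%.
M((Mg_0.64Fe_0.36)_5Ca_2Si_8O_22(OH)_2) = 869.125 g/mol, so wt% Ca = 80.156/869.125 × 100 = 9.22%.
13.31 − 9.22 = 4.09 pp.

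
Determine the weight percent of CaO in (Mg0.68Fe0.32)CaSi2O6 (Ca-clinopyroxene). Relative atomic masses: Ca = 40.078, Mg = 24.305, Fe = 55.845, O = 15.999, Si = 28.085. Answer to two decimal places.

24.74 wt%

Molar mass of (Mg0.68Fe0.32)CaSi2O6 = 0.68·24.305 + 0.32·55.845 + 1·40.078 + 2·28.085 + 6·15.999 = 226.640 g/mol.
Each formula unit contains 1 Ca, equivalent to 1/1 = 1.0000 mol CaO.
M(CaO) = 1×40.078 + 1×15.999 = 56.077 g/mol.
Mass of CaO per formula unit = 1.0000 × 56.077 = 56.077 g.
CaO wt% = 56.077 / 226.640 × 100 = 24.74%.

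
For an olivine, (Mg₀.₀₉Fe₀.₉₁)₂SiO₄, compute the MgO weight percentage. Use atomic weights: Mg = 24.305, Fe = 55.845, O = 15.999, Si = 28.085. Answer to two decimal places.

3.66 wt%

Molar mass of (Mg₀.₀₉Fe₀.₉₁)₂SiO₄ = 0.18×24.305 + 1.82×55.845 + 1×28.085 + 4×15.999 = 198.094 g/mol.
Each formula unit contains 0.18 Mg, equivalent to 0.18/1 = 0.1800 mol MgO.
M(MgO) = 1×24.305 + 1×15.999 = 40.304 g/mol.
Mass of MgO per formula unit = 0.1800 × 40.304 = 7.255 g.
MgO wt% = 7.255 / 198.094 × 100 = 3.66%.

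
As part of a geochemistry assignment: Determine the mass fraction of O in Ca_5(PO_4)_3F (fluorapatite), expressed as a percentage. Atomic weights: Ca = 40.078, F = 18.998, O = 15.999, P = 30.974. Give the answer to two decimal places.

M(Ca_5(PO_4)_3F) = 504.298 g/mol.
O contributes 12 × 15.999 = 191.988 g per mole.
191.988/504.298 = 0.3807 → 38.07%.

38.07 weight percent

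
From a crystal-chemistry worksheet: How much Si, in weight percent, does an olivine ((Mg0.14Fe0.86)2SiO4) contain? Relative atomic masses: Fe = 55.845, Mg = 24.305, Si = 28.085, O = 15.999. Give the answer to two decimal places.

14.41 weight percent

Formula mass = 0.28×24.305 + 1.72×55.845 + 1×28.085 + 4×15.999 = 194.940 g/mol, of which 28.085 g is Si.
So Si makes up 28.085/194.940 = 0.1441 of the mass, i.e. 14.41%.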